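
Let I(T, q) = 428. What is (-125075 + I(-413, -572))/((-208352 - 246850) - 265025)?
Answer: 124647/720227 ≈ 0.17307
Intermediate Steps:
(-125075 + I(-413, -572))/((-208352 - 246850) - 265025) = (-125075 + 428)/((-208352 - 246850) - 265025) = -124647/(-455202 - 265025) = -124647/(-720227) = -124647*(-1/720227) = 124647/720227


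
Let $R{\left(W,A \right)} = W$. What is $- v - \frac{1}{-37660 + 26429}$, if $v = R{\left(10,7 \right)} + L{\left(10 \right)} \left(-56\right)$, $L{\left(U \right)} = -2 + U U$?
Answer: $\frac{61523419}{11231} \approx 5478.0$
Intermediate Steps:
$L{\left(U \right)} = -2 + U^{2}$
$v = -5478$ ($v = 10 + \left(-2 + 10^{2}\right) \left(-56\right) = 10 + \left(-2 + 100\right) \left(-56\right) = 10 + 98 \left(-56\right) = 10 - 5488 = -5478$)
$- v - \frac{1}{-37660 + 26429} = \left(-1\right) \left(-5478\right) - \frac{1}{-37660 + 26429} = 5478 - \frac{1}{-11231} = 5478 - - \frac{1}{11231} = 5478 + \frac{1}{11231} = \frac{61523419}{11231}$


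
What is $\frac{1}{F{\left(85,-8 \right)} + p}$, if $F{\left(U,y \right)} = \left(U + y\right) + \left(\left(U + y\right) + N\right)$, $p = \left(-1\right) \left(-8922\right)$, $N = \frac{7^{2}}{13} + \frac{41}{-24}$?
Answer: $\frac{312}{2832355} \approx 0.00011016$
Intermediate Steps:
$N = \frac{643}{312}$ ($N = 49 \cdot \frac{1}{13} + 41 \left(- \frac{1}{24}\right) = \frac{49}{13} - \frac{41}{24} = \frac{643}{312} \approx 2.0609$)
$p = 8922$
$F{\left(U,y \right)} = \frac{643}{312} + 2 U + 2 y$ ($F{\left(U,y \right)} = \left(U + y\right) + \left(\left(U + y\right) + \frac{643}{312}\right) = \left(U + y\right) + \left(\frac{643}{312} + U + y\right) = \frac{643}{312} + 2 U + 2 y$)
$\frac{1}{F{\left(85,-8 \right)} + p} = \frac{1}{\left(\frac{643}{312} + 2 \cdot 85 + 2 \left(-8\right)\right) + 8922} = \frac{1}{\left(\frac{643}{312} + 170 - 16\right) + 8922} = \frac{1}{\frac{48691}{312} + 8922} = \frac{1}{\frac{2832355}{312}} = \frac{312}{2832355}$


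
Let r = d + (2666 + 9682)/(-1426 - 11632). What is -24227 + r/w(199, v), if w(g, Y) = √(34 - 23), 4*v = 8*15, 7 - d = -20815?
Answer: -24227 + 135940664*√11/71819 ≈ -17949.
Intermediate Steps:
d = 20822 (d = 7 - 1*(-20815) = 7 + 20815 = 20822)
v = 30 (v = (8*15)/4 = (¼)*120 = 30)
w(g, Y) = √11
r = 135940664/6529 (r = 20822 + (2666 + 9682)/(-1426 - 11632) = 20822 + 12348/(-13058) = 20822 + 12348*(-1/13058) = 20822 - 6174/6529 = 135940664/6529 ≈ 20821.)
-24227 + r/w(199, v) = -24227 + 135940664/(6529*(√11)) = -24227 + 135940664*(√11/11)/6529 = -24227 + 135940664*√11/71819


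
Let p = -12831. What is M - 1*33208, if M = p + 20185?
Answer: -25854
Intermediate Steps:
M = 7354 (M = -12831 + 20185 = 7354)
M - 1*33208 = 7354 - 1*33208 = 7354 - 33208 = -25854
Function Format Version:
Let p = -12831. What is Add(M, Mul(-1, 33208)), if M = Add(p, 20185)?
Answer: -25854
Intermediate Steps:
M = 7354 (M = Add(-12831, 20185) = 7354)
Add(M, Mul(-1, 33208)) = Add(7354, Mul(-1, 33208)) = Add(7354, -33208) = -25854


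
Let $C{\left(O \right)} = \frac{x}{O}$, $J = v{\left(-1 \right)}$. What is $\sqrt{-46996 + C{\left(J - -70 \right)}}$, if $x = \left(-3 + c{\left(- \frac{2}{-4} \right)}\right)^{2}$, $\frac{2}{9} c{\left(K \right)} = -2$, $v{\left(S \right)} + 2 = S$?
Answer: $\frac{2 i \sqrt{52738849}}{67} \approx 216.78 i$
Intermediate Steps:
$v{\left(S \right)} = -2 + S$
$J = -3$ ($J = -2 - 1 = -3$)
$c{\left(K \right)} = -9$ ($c{\left(K \right)} = \frac{9}{2} \left(-2\right) = -9$)
$x = 144$ ($x = \left(-3 - 9\right)^{2} = \left(-12\right)^{2} = 144$)
$C{\left(O \right)} = \frac{144}{O}$
$\sqrt{-46996 + C{\left(J - -70 \right)}} = \sqrt{-46996 + \frac{144}{-3 - -70}} = \sqrt{-46996 + \frac{144}{-3 + 70}} = \sqrt{-46996 + \frac{144}{67}} = \sqrt{- \frac{3148588}{67}} = \frac{2 i \sqrt{52738849}}{67}$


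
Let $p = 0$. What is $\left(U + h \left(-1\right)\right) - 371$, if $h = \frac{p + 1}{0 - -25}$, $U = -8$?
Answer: $- \frac{9476}{25} \approx -379.04$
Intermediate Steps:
$h = \frac{1}{25}$ ($h = \frac{0 + 1}{0 - -25} = 1 \frac{1}{0 + 25} = 1 \cdot \frac{1}{25} = \frac{1}{25} \approx 0.04$)
$\left(U + h \left(-1\right)\right) - 371 = \left(-8 + \frac{1}{25} \left(-1\right)\right) - 371 = \left(-8 - \frac{1}{25}\right) - 371 = - \frac{201}{25} - 371 = - \frac{9476}{25}$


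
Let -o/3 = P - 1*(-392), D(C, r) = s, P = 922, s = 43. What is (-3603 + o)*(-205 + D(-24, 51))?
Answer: 1222290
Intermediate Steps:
D(C, r) = 43
o = -3942 (o = -3*(922 - 1*(-392)) = -3*(922 + 392) = -3*1314 = -3942)
(-3603 + o)*(-205 + D(-24, 51)) = (-3603 - 3942)*(-205 + 43) = -7545*(-162) = 1222290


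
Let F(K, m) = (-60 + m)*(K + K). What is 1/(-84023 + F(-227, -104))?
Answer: -1/9567 ≈ -0.00010453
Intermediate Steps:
F(K, m) = 2*K*(-60 + m) (F(K, m) = (-60 + m)*(2*K) = 2*K*(-60 + m))
1/(-84023 + F(-227, -104)) = 1/(-84023 + 2*(-227)*(-60 - 104)) = 1/(-84023 + 2*(-227)*(-164)) = 1/(-84023 + 74456) = 1/(-9567) = -1/9567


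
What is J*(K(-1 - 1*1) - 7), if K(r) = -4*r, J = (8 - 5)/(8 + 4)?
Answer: ¼ ≈ 0.25000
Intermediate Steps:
J = ¼ (J = 3/12 = 3*(1/12) = ¼ ≈ 0.25000)
J*(K(-1 - 1*1) - 7) = (-4*(-1 - 1*1) - 7)/4 = (-4*(-1 - 1) - 7)/4 = (-4*(-2) - 7)/4 = (8 - 7)/4 = (¼)*1 = ¼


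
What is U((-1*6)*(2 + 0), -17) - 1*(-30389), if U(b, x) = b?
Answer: 30377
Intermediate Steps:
U((-1*6)*(2 + 0), -17) - 1*(-30389) = (-1*6)*(2 + 0) - 1*(-30389) = -6*2 + 30389 = -12 + 30389 = 30377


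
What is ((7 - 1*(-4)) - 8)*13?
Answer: 39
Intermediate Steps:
((7 - 1*(-4)) - 8)*13 = ((7 + 4) - 8)*13 = (11 - 8)*13 = 3*13 = 39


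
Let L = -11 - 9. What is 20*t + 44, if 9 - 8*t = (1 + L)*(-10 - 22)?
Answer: -2907/2 ≈ -1453.5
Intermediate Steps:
L = -20
t = -599/8 (t = 9/8 - (1 - 20)*(-10 - 22)/8 = 9/8 - (-19)*(-32)/8 = 9/8 - 1/8*608 = 9/8 - 76 = -599/8 ≈ -74.875)
20*t + 44 = 20*(-599/8) + 44 = -2995/2 + 44 = -2907/2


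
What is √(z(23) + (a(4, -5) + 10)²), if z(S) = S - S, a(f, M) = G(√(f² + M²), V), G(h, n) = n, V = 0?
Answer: 10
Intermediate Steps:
a(f, M) = 0
z(S) = 0
√(z(23) + (a(4, -5) + 10)²) = √(0 + (0 + 10)²) = √(0 + 10²) = √(0 + 100) = √100 = 10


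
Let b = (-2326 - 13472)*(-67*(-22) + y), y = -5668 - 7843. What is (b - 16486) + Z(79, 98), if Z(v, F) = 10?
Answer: 190144050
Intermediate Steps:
y = -13511
b = 190160526 (b = (-2326 - 13472)*(-67*(-22) - 13511) = -15798*(1474 - 13511) = -15798*(-12037) = 190160526)
(b - 16486) + Z(79, 98) = (190160526 - 16486) + 10 = 190144040 + 10 = 190144050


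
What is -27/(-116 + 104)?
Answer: 9/4 ≈ 2.2500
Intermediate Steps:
-27/(-116 + 104) = -27/(-12) = -1/12*(-27) = 9/4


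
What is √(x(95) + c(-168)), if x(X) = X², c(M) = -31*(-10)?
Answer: √9335 ≈ 96.618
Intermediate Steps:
c(M) = 310
√(x(95) + c(-168)) = √(95² + 310) = √(9025 + 310) = √9335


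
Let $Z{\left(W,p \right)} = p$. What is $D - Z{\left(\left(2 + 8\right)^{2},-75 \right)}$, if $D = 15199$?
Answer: $15274$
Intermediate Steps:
$D - Z{\left(\left(2 + 8\right)^{2},-75 \right)} = 15199 - -75 = 15199 + 75 = 15274$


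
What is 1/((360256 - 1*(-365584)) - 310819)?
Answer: 1/415021 ≈ 2.4095e-6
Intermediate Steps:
1/((360256 - 1*(-365584)) - 310819) = 1/((360256 + 365584) - 310819) = 1/(725840 - 310819) = 1/415021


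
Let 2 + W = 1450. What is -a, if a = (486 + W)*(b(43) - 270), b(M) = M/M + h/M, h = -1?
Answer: 22372512/43 ≈ 5.2029e+5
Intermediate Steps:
W = 1448 (W = -2 + 1450 = 1448)
b(M) = 1 - 1/M (b(M) = M/M - 1/M = 1 - 1/M)
a = -22372512/43 (a = (486 + 1448)*((-1 + 43)/43 - 270) = 1934*((1/43)*42 - 270) = 1934*(42/43 - 270) = 1934*(-11568/43) = -22372512/43 ≈ -5.2029e+5)
-a = -1*(-22372512/43) = 22372512/43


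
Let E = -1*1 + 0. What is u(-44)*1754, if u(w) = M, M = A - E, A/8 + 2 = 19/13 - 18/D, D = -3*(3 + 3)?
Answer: 106994/13 ≈ 8230.3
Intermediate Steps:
D = -18 (D = -3*6 = -18)
E = -1 (E = -1 + 0 = -1)
A = 48/13 (A = -16 + 8*(19/13 - 18/(-18)) = -16 + 8*(19*(1/13) - 18*(-1/18)) = -16 + 8*(19/13 + 1) = -16 + 8*(32/13) = -16 + 256/13 = 48/13 ≈ 3.6923)
M = 61/13 (M = 48/13 - 1*(-1) = 48/13 + 1 = 61/13 ≈ 4.6923)
u(w) = 61/13
u(-44)*1754 = (61/13)*1754 = 106994/13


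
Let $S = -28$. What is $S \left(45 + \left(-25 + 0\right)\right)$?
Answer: $-560$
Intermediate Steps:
$S \left(45 + \left(-25 + 0\right)\right) = - 28 \left(45 + \left(-25 + 0\right)\right) = - 28 \left(45 - 25\right) = \left(-28\right) 20 = -560$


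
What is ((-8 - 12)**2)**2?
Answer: 160000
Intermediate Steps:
((-8 - 12)**2)**2 = ((-20)**2)**2 = 400**2 = 160000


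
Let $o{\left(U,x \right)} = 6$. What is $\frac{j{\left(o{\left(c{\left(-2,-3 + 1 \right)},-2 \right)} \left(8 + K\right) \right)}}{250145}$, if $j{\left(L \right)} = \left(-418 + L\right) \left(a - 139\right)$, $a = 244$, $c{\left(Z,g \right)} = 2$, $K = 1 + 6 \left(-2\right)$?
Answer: $- \frac{1308}{7147} \approx -0.18301$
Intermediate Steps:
$K = -11$ ($K = 1 - 12 = -11$)
$j{\left(L \right)} = -43890 + 105 L$ ($j{\left(L \right)} = \left(-418 + L\right) \left(244 - 139\right) = \left(-418 + L\right) 105 = -43890 + 105 L$)
$\frac{j{\left(o{\left(c{\left(-2,-3 + 1 \right)},-2 \right)} \left(8 + K\right) \right)}}{250145} = \frac{-43890 + 105 \cdot 6 \left(8 - 11\right)}{250145} = \left(-43890 + 105 \cdot 6 \left(-3\right)\right) \frac{1}{250145} = \left(-43890 + 105 \left(-18\right)\right) \frac{1}{250145} = \left(-43890 - 1890\right) \frac{1}{250145} = \left(-45780\right) \frac{1}{250145} = - \frac{1308}{7147}$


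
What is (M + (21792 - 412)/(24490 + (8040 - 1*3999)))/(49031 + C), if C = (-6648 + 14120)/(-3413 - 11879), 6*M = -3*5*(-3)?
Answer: 18942965/112588518642 ≈ 0.00016825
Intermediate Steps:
M = 15/2 (M = (-3*5*(-3))/6 = (-15*(-3))/6 = (1/6)*45 = 15/2 ≈ 7.5000)
C = -1868/3823 (C = 7472/(-15292) = 7472*(-1/15292) = -1868/3823 ≈ -0.48862)
(M + (21792 - 412)/(24490 + (8040 - 1*3999)))/(49031 + C) = (15/2 + (21792 - 412)/(24490 + (8040 - 1*3999)))/(49031 - 1868/3823) = (15/2 + 21380/(24490 + (8040 - 3999)))/(187443645/3823) = (15/2 + 21380/(24490 + 4041))*(3823/187443645) = (15/2 + 21380/28531)*(3823/187443645) = (470725/57062)*(3823/187443645) = 18942965/112588518642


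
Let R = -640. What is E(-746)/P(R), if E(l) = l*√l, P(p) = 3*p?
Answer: 373*I*√746/960 ≈ 10.612*I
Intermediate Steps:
E(l) = l^(3/2)
E(-746)/P(R) = (-746)^(3/2)/((3*(-640))) = -746*I*√746/(-1920) = -746*I*√746*(-1/1920) = 373*I*√746/960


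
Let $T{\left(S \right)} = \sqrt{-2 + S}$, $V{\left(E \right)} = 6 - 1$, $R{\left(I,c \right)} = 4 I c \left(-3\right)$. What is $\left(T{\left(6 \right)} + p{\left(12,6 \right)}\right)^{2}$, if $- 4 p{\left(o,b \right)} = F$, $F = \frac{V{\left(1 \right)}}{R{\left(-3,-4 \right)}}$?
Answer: $\frac{1338649}{331776} \approx 4.0348$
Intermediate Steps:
$R{\left(I,c \right)} = - 12 I c$ ($R{\left(I,c \right)} = 4 I c \left(-3\right) = - 12 I c$)
$V{\left(E \right)} = 5$ ($V{\left(E \right)} = 6 - 1 = 5$)
$F = - \frac{5}{144}$ ($F = \frac{5}{\left(-12\right) \left(-3\right) \left(-4\right)} = \frac{5}{-144} = 5 \left(- \frac{1}{144}\right) = - \frac{5}{144} \approx -0.034722$)
$p{\left(o,b \right)} = \frac{5}{576}$ ($p{\left(o,b \right)} = \left(- \frac{1}{4}\right) \left(- \frac{5}{144}\right) = \frac{5}{576}$)
$\left(T{\left(6 \right)} + p{\left(12,6 \right)}\right)^{2} = \left(\sqrt{-2 + 6} + \frac{5}{576}\right)^{2} = \left(\sqrt{4} + \frac{5}{576}\right)^{2} = \left(2 + \frac{5}{576}\right)^{2} = \left(\frac{1157}{576}\right)^{2} = \frac{1338649}{331776}$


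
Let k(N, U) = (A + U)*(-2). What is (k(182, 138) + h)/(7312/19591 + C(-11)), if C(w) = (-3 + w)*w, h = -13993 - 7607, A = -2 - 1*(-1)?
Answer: -214266767/1512163 ≈ -141.70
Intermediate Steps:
A = -1 (A = -2 + 1 = -1)
k(N, U) = 2 - 2*U (k(N, U) = (-1 + U)*(-2) = 2 - 2*U)
h = -21600
C(w) = w*(-3 + w)
(k(182, 138) + h)/(7312/19591 + C(-11)) = ((2 - 2*138) - 21600)/(7312/19591 - 11*(-3 - 11)) = ((2 - 276) - 21600)/(7312*(1/19591) - 11*(-14)) = (-274 - 21600)/(7312/19591 + 154) = -21874/3024326/19591 = -21874*19591/3024326 = -214266767/1512163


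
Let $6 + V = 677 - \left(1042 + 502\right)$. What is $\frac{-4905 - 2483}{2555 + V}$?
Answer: $- \frac{3694}{841} \approx -4.3924$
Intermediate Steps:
$V = -873$ ($V = -6 + \left(677 - \left(1042 + 502\right)\right) = -6 + \left(677 - 1544\right) = -6 - 867 = -873$)
$\frac{-4905 - 2483}{2555 + V} = \frac{-4905 - 2483}{2555 - 873} = - \frac{7388}{1682} = \left(-7388\right) \frac{1}{1682} = - \frac{3694}{841}$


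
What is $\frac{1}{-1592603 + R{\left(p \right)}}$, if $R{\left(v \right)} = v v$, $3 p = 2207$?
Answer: $- \frac{9}{9462578} \approx -9.5111 \cdot 10^{-7}$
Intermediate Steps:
$p = \frac{2207}{3}$ ($p = \frac{1}{3} \cdot 2207 = \frac{2207}{3} \approx 735.67$)
$R{\left(v \right)} = v^{2}$
$\frac{1}{-1592603 + R{\left(p \right)}} = \frac{1}{-1592603 + \left(\frac{2207}{3}\right)^{2}} = \frac{1}{-1592603 + \frac{4870849}{9}} = \frac{1}{- \frac{9462578}{9}} = - \frac{9}{9462578}$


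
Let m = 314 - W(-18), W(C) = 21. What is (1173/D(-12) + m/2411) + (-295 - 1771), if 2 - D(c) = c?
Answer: -66903559/33754 ≈ -1982.1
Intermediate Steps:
D(c) = 2 - c
m = 293 (m = 314 - 1*21 = 314 - 21 = 293)
(1173/D(-12) + m/2411) + (-295 - 1771) = (1173/(2 - 1*(-12)) + 293/2411) + (-295 - 1771) = (1173/(2 + 12) + 293*(1/2411)) - 2066 = (1173/14 + 293/2411) - 2066 = 2832205/33754 - 2066 = -66903559/33754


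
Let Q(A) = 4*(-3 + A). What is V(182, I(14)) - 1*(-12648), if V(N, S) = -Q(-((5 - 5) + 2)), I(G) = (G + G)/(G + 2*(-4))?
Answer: 12668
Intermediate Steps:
I(G) = 2*G/(-8 + G) (I(G) = (2*G)/(G - 8) = (2*G)/(-8 + G) = 2*G/(-8 + G))
Q(A) = -12 + 4*A
V(N, S) = 20 (V(N, S) = -(-12 + 4*(-((5 - 5) + 2))) = -(-12 + 4*(-(0 + 2))) = -(-12 + 4*(-1*2)) = -(-12 + 4*(-2)) = -(-12 - 8) = -1*(-20) = 20)
V(182, I(14)) - 1*(-12648) = 20 - 1*(-12648) = 20 + 12648 = 12668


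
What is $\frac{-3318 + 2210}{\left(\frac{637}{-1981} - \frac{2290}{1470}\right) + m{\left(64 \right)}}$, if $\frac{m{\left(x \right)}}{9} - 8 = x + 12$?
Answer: $- \frac{11523477}{7843043} \approx -1.4693$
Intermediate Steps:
$m{\left(x \right)} = 180 + 9 x$ ($m{\left(x \right)} = 72 + 9 \left(x + 12\right) = 72 + 9 \left(12 + x\right) = 72 + \left(108 + 9 x\right) = 180 + 9 x$)
$\frac{-3318 + 2210}{\left(\frac{637}{-1981} - \frac{2290}{1470}\right) + m{\left(64 \right)}} = \frac{-3318 + 2210}{\left(\frac{637}{-1981} - \frac{2290}{1470}\right) + \left(180 + 9 \cdot 64\right)} = - \frac{1108}{\left(637 \left(- \frac{1}{1981}\right) - \frac{229}{147}\right) + \left(180 + 576\right)} = - \frac{1108}{\left(- \frac{91}{283} - \frac{229}{147}\right) + 756} = - \frac{1108}{- \frac{78184}{41601} + 756} = - \frac{1108}{\frac{31372172}{41601}} = \left(-1108\right) \frac{41601}{31372172} = - \frac{11523477}{7843043}$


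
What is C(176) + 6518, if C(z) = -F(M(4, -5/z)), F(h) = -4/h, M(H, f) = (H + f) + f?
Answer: 2262098/347 ≈ 6519.0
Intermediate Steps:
M(H, f) = H + 2*f
C(z) = 4/(4 - 10/z) (C(z) = -(-4)/(4 + 2*(-5/z)) = -(-4)/(4 - 10/z) = 4/(4 - 10/z))
C(176) + 6518 = 2*176/(-5 + 2*176) + 6518 = 2*176/(-5 + 352) + 6518 = 2*176/347 + 6518 = 2*176*(1/347) + 6518 = 352/347 + 6518 = 2262098/347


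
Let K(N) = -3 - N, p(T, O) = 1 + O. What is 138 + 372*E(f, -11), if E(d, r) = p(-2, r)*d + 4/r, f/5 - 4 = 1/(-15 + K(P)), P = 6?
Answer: -809845/11 ≈ -73622.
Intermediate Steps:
f = 475/24 (f = 20 + 5/(-15 + (-3 - 1*6)) = 20 + 5/(-15 + (-3 - 6)) = 20 + 5/(-15 - 9) = 20 + 5/(-24) = 20 + 5*(-1/24) = 20 - 5/24 = 475/24 ≈ 19.792)
E(d, r) = 4/r + d*(1 + r) (E(d, r) = (1 + r)*d + 4/r = d*(1 + r) + 4/r = 4/r + d*(1 + r))
138 + 372*E(f, -11) = 138 + 372*(475/24 + 4/(-11) + (475/24)*(-11)) = 138 + 372*(475/24 + 4*(-1/11) - 5225/24) = 138 + 372*(475/24 - 4/11 - 5225/24) = 138 + 372*(-26173/132) = 138 - 811363/11 = -809845/11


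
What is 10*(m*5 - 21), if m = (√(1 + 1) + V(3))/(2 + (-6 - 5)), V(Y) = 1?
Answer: -1940/9 - 50*√2/9 ≈ -223.41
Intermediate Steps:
m = -⅑ - √2/9 (m = (√(1 + 1) + 1)/(2 + (-6 - 5)) = (√2 + 1)/(2 - 11) = (1 + √2)/(-9) = (1 + √2)*(-⅑) = -⅑ - √2/9 ≈ -0.26825)
10*(m*5 - 21) = 10*((-⅑ - √2/9)*5 - 21) = 10*((-5/9 - 5*√2/9) - 21) = 10*(-194/9 - 5*√2/9) = -1940/9 - 50*√2/9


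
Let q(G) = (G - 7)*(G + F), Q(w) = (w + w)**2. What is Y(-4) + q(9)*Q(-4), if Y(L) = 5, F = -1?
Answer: 1029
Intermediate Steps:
Q(w) = 4*w**2 (Q(w) = (2*w)**2 = 4*w**2)
q(G) = (-1 + G)*(-7 + G) (q(G) = (G - 7)*(G - 1) = (-7 + G)*(-1 + G) = (-1 + G)*(-7 + G))
Y(-4) + q(9)*Q(-4) = 5 + (7 + 9**2 - 8*9)*(4*(-4)**2) = 5 + (7 + 81 - 72)*(4*16) = 5 + 16*64 = 5 + 1024 = 1029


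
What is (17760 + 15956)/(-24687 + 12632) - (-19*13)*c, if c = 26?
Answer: 77383494/12055 ≈ 6419.2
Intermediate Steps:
(17760 + 15956)/(-24687 + 12632) - (-19*13)*c = (17760 + 15956)/(-24687 + 12632) - (-19*13)*26 = 33716/(-12055) - (-247)*26 = 33716*(-1/12055) - 1*(-6422) = -33716/12055 + 6422 = 77383494/12055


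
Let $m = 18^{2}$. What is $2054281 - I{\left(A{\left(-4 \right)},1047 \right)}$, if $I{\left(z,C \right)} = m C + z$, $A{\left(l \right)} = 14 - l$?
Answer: $1715035$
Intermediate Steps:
$m = 324$
$I{\left(z,C \right)} = z + 324 C$ ($I{\left(z,C \right)} = 324 C + z = z + 324 C$)
$2054281 - I{\left(A{\left(-4 \right)},1047 \right)} = 2054281 - \left(\left(14 - -4\right) + 324 \cdot 1047\right) = 2054281 - \left(\left(14 + 4\right) + 339228\right) = 2054281 - \left(18 + 339228\right) = 2054281 - 339246 = 1715035$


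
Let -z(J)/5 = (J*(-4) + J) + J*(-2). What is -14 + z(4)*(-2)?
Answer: -214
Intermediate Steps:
z(J) = 25*J (z(J) = -5*((J*(-4) + J) + J*(-2)) = -5*((-4*J + J) - 2*J) = -5*(-3*J - 2*J) = -(-25)*J = 25*J)
-14 + z(4)*(-2) = -14 + (25*4)*(-2) = -14 + 100*(-2) = -14 - 200 = -214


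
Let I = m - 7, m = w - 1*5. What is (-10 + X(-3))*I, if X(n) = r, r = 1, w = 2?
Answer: 90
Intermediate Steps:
m = -3 (m = 2 - 1*5 = 2 - 5 = -3)
X(n) = 1
I = -10 (I = -3 - 7 = -10)
(-10 + X(-3))*I = (-10 + 1)*(-10) = -9*(-10) = 90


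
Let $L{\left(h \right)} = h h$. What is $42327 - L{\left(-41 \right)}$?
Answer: $40646$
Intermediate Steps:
$L{\left(h \right)} = h^{2}$
$42327 - L{\left(-41 \right)} = 42327 - \left(-41\right)^{2} = 42327 - 1681 = 40646$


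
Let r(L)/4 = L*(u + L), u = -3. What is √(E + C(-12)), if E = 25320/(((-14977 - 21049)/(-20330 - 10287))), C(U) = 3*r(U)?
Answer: 10*√76828921509/18013 ≈ 153.88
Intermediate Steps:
r(L) = 4*L*(-3 + L) (r(L) = 4*(L*(-3 + L)) = 4*L*(-3 + L))
C(U) = 12*U*(-3 + U) (C(U) = 3*(4*U*(-3 + U)) = 12*U*(-3 + U))
E = 387611220/18013 (E = 25320/((-36026/(-30617))) = 25320/((-36026*(-1/30617))) = 25320/(36026/30617) = 25320*(30617/36026) = 387611220/18013 ≈ 21518.)
√(E + C(-12)) = √(387611220/18013 + 12*(-12)*(-3 - 12)) = √(387611220/18013 + 12*(-12)*(-15)) = √(387611220/18013 + 2160) = √(426519300/18013) = 10*√76828921509/18013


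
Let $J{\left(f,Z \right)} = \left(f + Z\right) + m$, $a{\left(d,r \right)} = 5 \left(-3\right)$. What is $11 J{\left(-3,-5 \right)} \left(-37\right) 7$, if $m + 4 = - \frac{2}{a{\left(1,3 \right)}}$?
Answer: $\frac{507122}{15} \approx 33808.0$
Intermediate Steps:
$a{\left(d,r \right)} = -15$
$m = - \frac{58}{15}$ ($m = -4 - \frac{2}{-15} = -4 - - \frac{2}{15} = -4 + \frac{2}{15} = - \frac{58}{15} \approx -3.8667$)
$J{\left(f,Z \right)} = - \frac{58}{15} + Z + f$ ($J{\left(f,Z \right)} = \left(f + Z\right) - \frac{58}{15} = \left(Z + f\right) - \frac{58}{15} = - \frac{58}{15} + Z + f$)
$11 J{\left(-3,-5 \right)} \left(-37\right) 7 = 11 \left(- \frac{58}{15} - 5 - 3\right) \left(-37\right) 7 = 11 \left(- \frac{178}{15}\right) \left(-37\right) 7 = \left(- \frac{1958}{15}\right) \left(-37\right) 7 = \frac{72446}{15} \cdot 7 = \frac{507122}{15}$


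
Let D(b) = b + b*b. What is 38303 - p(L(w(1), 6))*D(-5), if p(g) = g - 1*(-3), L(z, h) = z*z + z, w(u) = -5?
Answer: 37843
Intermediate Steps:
D(b) = b + b²
L(z, h) = z + z² (L(z, h) = z² + z = z + z²)
p(g) = 3 + g (p(g) = g + 3 = 3 + g)
38303 - p(L(w(1), 6))*D(-5) = 38303 - (3 - 5*(1 - 5))*(-5*(1 - 5)) = 38303 - (3 - 5*(-4))*(-5*(-4)) = 38303 - (3 + 20)*20 = 38303 - 23*20 = 38303 - 1*460 = 38303 - 460 = 37843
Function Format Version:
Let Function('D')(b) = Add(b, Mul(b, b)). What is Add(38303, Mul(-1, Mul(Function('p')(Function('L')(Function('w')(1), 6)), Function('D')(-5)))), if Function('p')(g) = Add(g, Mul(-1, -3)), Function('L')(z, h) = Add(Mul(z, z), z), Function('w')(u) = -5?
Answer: 37843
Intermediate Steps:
Function('D')(b) = Add(b, Pow(b, 2))
Function('L')(z, h) = Add(z, Pow(z, 2)) (Function('L')(z, h) = Add(Pow(z, 2), z) = Add(z, Pow(z, 2)))
Function('p')(g) = Add(3, g) (Function('p')(g) = Add(g, 3) = Add(3, g))
Add(38303, Mul(-1, Mul(Function('p')(Function('L')(Function('w')(1), 6)), Function('D')(-5)))) = Add(38303, Mul(-1, Mul(Add(3, Mul(-5, Add(1, -5))), Mul(-5, Add(1, -5))))) = Add(38303, Mul(-1, Mul(Add(3, Mul(-5, -4)), Mul(-5, -4)))) = Add(38303, Mul(-1, Mul(Add(3, 20), 20))) = Add(38303, Mul(-1, Mul(23, 20))) = Add(38303, Mul(-1, 460)) = Add(38303, -460) = 37843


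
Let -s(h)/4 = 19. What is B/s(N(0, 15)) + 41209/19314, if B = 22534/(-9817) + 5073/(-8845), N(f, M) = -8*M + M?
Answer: 251140805227/115659378180 ≈ 2.1714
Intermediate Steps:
N(f, M) = -7*M
s(h) = -76 (s(h) = -4*19 = -76)
B = -249114871/86831365 (B = 22534*(-1/9817) + 5073*(-1/8845) = -22534/9817 - 5073/8845 = -249114871/86831365 ≈ -2.8689)
B/s(N(0, 15)) + 41209/19314 = -249114871/86831365/(-76) + 41209/19314 = -249114871/86831365*(-1/76) + 41209*(1/19314) = 13111309/347325460 + 1421/666 = 251140805227/115659378180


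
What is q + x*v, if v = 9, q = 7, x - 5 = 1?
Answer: 61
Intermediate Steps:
x = 6 (x = 5 + 1 = 6)
q + x*v = 7 + 6*9 = 7 + 54 = 61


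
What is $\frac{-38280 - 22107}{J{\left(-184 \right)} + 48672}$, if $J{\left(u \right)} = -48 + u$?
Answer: $- \frac{60387}{48440} \approx -1.2466$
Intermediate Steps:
$\frac{-38280 - 22107}{J{\left(-184 \right)} + 48672} = \frac{-38280 - 22107}{\left(-48 - 184\right) + 48672} = - \frac{60387}{-232 + 48672} = - \frac{60387}{48440}$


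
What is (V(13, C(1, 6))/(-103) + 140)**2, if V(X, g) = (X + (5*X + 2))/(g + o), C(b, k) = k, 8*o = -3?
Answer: 16809641104/859329 ≈ 19561.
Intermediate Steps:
o = -3/8 (o = (1/8)*(-3) = -3/8 ≈ -0.37500)
V(X, g) = (2 + 6*X)/(-3/8 + g) (V(X, g) = (X + (5*X + 2))/(g - 3/8) = (X + (2 + 5*X))/(-3/8 + g) = (2 + 6*X)/(-3/8 + g))
(V(13, C(1, 6))/(-103) + 140)**2 = ((16*(1 + 3*13)/(-3 + 8*6))/(-103) + 140)**2 = ((16*(1 + 39)/(-3 + 48))*(-1/103) + 140)**2 = ((16*40/45)*(-1/103) + 140)**2 = ((16*(1/45)*40)*(-1/103) + 140)**2 = ((128/9)*(-1/103) + 140)**2 = (-128/927 + 140)**2 = (129652/927)**2 = 16809641104/859329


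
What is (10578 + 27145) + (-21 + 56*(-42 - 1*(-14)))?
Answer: 36134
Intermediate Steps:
(10578 + 27145) + (-21 + 56*(-42 - 1*(-14))) = 37723 + (-21 + 56*(-42 + 14)) = 37723 + (-21 + 56*(-28)) = 37723 + (-21 - 1568) = 37723 - 1589 = 36134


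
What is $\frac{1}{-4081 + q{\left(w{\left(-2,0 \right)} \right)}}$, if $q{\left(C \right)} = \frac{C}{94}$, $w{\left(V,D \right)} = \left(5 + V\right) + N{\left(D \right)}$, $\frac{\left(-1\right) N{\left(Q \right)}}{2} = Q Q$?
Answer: $- \frac{94}{383611} \approx -0.00024504$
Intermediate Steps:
$N{\left(Q \right)} = - 2 Q^{2}$ ($N{\left(Q \right)} = - 2 Q Q = - 2 Q^{2}$)
$w{\left(V,D \right)} = 5 + V - 2 D^{2}$ ($w{\left(V,D \right)} = \left(5 + V\right) - 2 D^{2} = 5 + V - 2 D^{2}$)
$q{\left(C \right)} = \frac{C}{94}$
$\frac{1}{-4081 + q{\left(w{\left(-2,0 \right)} \right)}} = \frac{1}{-4081 + \frac{5 - 2 - 2 \cdot 0^{2}}{94}} = \frac{1}{-4081 + \frac{5 - 2 - 0}{94}} = \frac{1}{-4081 + \frac{5 - 2 + 0}{94}} = \frac{1}{-4081 + \frac{1}{94} \cdot 3} = \frac{1}{-4081 + \frac{3}{94}} = \frac{1}{- \frac{383611}{94}} = - \frac{94}{383611}$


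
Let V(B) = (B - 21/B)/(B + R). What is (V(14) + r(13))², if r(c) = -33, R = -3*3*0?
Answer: 808201/784 ≈ 1030.9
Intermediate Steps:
R = 0 (R = -9*0 = 0)
V(B) = (B - 21/B)/B (V(B) = (B - 21/B)/(B + 0) = (B - 21/B)/B)
(V(14) + r(13))² = ((1 - 21/14²) - 33)² = ((1 - 21*1/196) - 33)² = ((1 - 3/28) - 33)² = (25/28 - 33)² = (-899/28)² = 808201/784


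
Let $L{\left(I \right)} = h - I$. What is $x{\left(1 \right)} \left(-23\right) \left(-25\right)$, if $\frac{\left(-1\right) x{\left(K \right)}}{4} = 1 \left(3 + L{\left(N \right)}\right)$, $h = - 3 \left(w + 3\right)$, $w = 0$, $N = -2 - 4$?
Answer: $0$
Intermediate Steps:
$N = -6$ ($N = -2 - 4 = -6$)
$h = -9$ ($h = - 3 \left(0 + 3\right) = \left(-3\right) 3 = -9$)
$L{\left(I \right)} = -9 - I$
$x{\left(K \right)} = 0$ ($x{\left(K \right)} = - 4 \cdot 1 \left(3 - 3\right) = - 4 \cdot 1 \cdot 0 = \left(-4\right) 0 = 0$)
$x{\left(1 \right)} \left(-23\right) \left(-25\right) = 0 \left(-23\right) \left(-25\right) = 0 \left(-25\right) = 0$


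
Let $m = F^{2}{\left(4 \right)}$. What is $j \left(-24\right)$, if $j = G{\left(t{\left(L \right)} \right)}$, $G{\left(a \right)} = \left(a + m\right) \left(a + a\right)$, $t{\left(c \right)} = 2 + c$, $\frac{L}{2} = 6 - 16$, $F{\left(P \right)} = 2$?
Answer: $-12096$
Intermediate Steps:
$L = -20$ ($L = 2 \left(6 - 16\right) = 2 \left(-10\right) = -20$)
$m = 4$ ($m = 2^{2} = 4$)
$G{\left(a \right)} = 2 a \left(4 + a\right)$ ($G{\left(a \right)} = \left(a + 4\right) \left(a + a\right) = \left(4 + a\right) 2 a = 2 a \left(4 + a\right)$)
$j = 504$ ($j = 2 \left(2 - 20\right) \left(4 + \left(2 - 20\right)\right) = 2 \left(-18\right) \left(4 - 18\right) = 2 \left(-18\right) \left(-14\right) = 504$)
$j \left(-24\right) = 504 \left(-24\right) = -12096$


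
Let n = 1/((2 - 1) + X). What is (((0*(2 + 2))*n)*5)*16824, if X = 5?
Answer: 0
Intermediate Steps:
n = 1/6 (n = 1/((2 - 1) + 5) = 1/(1 + 5) = 1/6 ≈ 0.16667)
(((0*(2 + 2))*n)*5)*16824 = (((0*(2 + 2))*(1/6))*5)*16824 = (((0*4)*(1/6))*5)*16824 = ((0*(1/6))*5)*16824 = (0*5)*16824 = 0*16824 = 0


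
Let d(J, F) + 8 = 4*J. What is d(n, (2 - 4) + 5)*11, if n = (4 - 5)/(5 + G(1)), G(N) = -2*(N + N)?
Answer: -132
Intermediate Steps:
G(N) = -4*N
n = -1 (n = (4 - 5)/(5 - 4*1) = -1/(5 - 4) = -1/1 = -1*1 = -1)
d(J, F) = -8 + 4*J
d(n, (2 - 4) + 5)*11 = (-8 + 4*(-1))*11 = (-8 - 4)*11 = -12*11 = -132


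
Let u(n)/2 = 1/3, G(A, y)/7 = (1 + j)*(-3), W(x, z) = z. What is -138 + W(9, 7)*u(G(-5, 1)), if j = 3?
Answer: -400/3 ≈ -133.33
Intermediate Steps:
G(A, y) = -84 (G(A, y) = 7*((1 + 3)*(-3)) = 7*(4*(-3)) = 7*(-12) = -84)
u(n) = 2/3
-138 + W(9, 7)*u(G(-5, 1)) = -138 + 7*(2/3) = -138 + 14/3 = -400/3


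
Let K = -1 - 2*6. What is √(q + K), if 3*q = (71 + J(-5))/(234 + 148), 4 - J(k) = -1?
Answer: I*√4246503/573 ≈ 3.5963*I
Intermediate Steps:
J(k) = 5 (J(k) = 4 - 1*(-1) = 4 + 1 = 5)
K = -13 (K = -1 - 12 = -13)
q = 38/573 (q = ((71 + 5)/(234 + 148))/3 = (76/382)/3 = (76*(1/382))/3 = (⅓)*(38/191) = 38/573 ≈ 0.066318)
√(q + K) = √(38/573 - 13) = √(-7411/573) = I*√4246503/573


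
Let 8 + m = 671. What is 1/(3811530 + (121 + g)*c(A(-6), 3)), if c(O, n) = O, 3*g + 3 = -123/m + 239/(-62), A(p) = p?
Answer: 6851/26107914671 ≈ 2.6241e-7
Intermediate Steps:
m = 663 (m = -8 + 671 = 663)
g = -96467/41106 (g = -1 + (-123/663 + 239/(-62))/3 = -1 + (-123*1/663 + 239*(-1/62))/3 = -1 + (-41/221 - 239/62)/3 = -1 + (1/3)*(-55361/13702) = -1 - 55361/41106 = -96467/41106 ≈ -2.3468)
1/(3811530 + (121 + g)*c(A(-6), 3)) = 1/(3811530 + (121 - 96467/41106)*(-6)) = 1/(3811530 + (4877359/41106)*(-6)) = 1/(3811530 - 4877359/6851) = 1/(26107914671/6851) = 6851/26107914671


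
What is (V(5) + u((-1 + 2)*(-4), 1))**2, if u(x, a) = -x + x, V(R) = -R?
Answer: 25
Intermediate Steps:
u(x, a) = 0
(V(5) + u((-1 + 2)*(-4), 1))**2 = (-1*5 + 0)**2 = (-5 + 0)**2 = (-5)**2 = 25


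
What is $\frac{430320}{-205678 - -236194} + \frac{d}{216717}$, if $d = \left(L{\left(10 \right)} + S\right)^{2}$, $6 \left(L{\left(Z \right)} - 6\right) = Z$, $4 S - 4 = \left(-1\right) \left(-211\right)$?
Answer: $\frac{1120473192047}{79360031664} \approx 14.119$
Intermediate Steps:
$S = \frac{215}{4}$ ($S = 1 + \frac{\left(-1\right) \left(-211\right)}{4} = 1 + \frac{1}{4} \cdot 211 = 1 + \frac{211}{4} = \frac{215}{4} \approx 53.75$)
$L{\left(Z \right)} = 6 + \frac{Z}{6}$
$d = \frac{543169}{144}$ ($d = \left(\left(6 + \frac{1}{6} \cdot 10\right) + \frac{215}{4}\right)^{2} = \left(\left(6 + \frac{5}{3}\right) + \frac{215}{4}\right)^{2} = \left(\frac{23}{3} + \frac{215}{4}\right)^{2} = \left(\frac{737}{12}\right)^{2} = \frac{543169}{144} \approx 3772.0$)
$\frac{430320}{-205678 - -236194} + \frac{d}{216717} = \frac{430320}{-205678 - -236194} + \frac{543169}{144 \cdot 216717} = \frac{430320}{-205678 + 236194} + \frac{543169}{144} \cdot \frac{1}{216717} = \frac{430320}{30516} + \frac{543169}{31207248} = 430320 \cdot \frac{1}{30516} + \frac{543169}{31207248} = \frac{35860}{2543} + \frac{543169}{31207248} = \frac{1120473192047}{79360031664}$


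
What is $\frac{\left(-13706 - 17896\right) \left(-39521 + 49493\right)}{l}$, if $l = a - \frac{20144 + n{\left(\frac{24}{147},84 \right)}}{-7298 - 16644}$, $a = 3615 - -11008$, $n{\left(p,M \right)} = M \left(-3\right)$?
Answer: $- \frac{3772482808824}{175061879} \approx -21549.0$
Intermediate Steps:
$n{\left(p,M \right)} = - 3 M$
$a = 14623$ ($a = 3615 + 11008 = 14623$)
$l = \frac{175061879}{11971}$ ($l = 14623 - \frac{20144 - 252}{-7298 - 16644} = 14623 - \frac{20144 - 252}{-23942} = 14623 - 19892 \left(- \frac{1}{23942}\right) = 14623 - - \frac{9946}{11971} = 14623 + \frac{9946}{11971} = \frac{175061879}{11971} \approx 14624.0$)
$\frac{\left(-13706 - 17896\right) \left(-39521 + 49493\right)}{l} = \frac{\left(-13706 - 17896\right) \left(-39521 + 49493\right)}{\frac{175061879}{11971}} = \left(-31602\right) 9972 \cdot \frac{11971}{175061879} = \left(-315135144\right) \frac{11971}{175061879} = - \frac{3772482808824}{175061879}$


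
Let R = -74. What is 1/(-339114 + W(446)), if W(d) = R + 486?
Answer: -1/338702 ≈ -2.9524e-6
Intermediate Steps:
W(d) = 412 (W(d) = -74 + 486 = 412)
1/(-339114 + W(446)) = 1/(-339114 + 412) = 1/(-338702) = -1/338702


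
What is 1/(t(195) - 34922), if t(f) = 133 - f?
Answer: -1/34984 ≈ -2.8585e-5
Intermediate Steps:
1/(t(195) - 34922) = 1/((133 - 1*195) - 34922) = 1/((133 - 195) - 34922) = 1/(-62 - 34922) = 1/(-34984) = -1/34984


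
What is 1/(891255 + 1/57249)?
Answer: 57249/51023457496 ≈ 1.1220e-6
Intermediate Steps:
1/(891255 + 1/57249) = 1/(51023457496/57249) = 57249/51023457496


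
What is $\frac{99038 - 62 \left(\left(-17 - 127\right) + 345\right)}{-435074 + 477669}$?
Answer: $\frac{12368}{6085} \approx 2.0325$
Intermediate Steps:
$\frac{99038 - 62 \left(\left(-17 - 127\right) + 345\right)}{-435074 + 477669} = \frac{99038 - 62 \left(-144 + 345\right)}{42595} = \left(99038 - 12462\right) \frac{1}{42595} = 86576 \cdot \frac{1}{42595} = \frac{12368}{6085}$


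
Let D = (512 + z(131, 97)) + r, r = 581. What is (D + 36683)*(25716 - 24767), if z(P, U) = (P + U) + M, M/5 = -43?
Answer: 35861761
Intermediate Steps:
M = -215 (M = 5*(-43) = -215)
z(P, U) = -215 + P + U (z(P, U) = (P + U) - 215 = -215 + P + U)
D = 1106 (D = (512 + (-215 + 131 + 97)) + 581 = (512 + 13) + 581 = 525 + 581 = 1106)
(D + 36683)*(25716 - 24767) = (1106 + 36683)*(25716 - 24767) = 37789*949 = 35861761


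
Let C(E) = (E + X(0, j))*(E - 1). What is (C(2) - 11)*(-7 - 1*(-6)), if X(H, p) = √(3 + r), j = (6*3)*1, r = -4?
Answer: 9 - I ≈ 9.0 - 1.0*I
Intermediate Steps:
j = 18 (j = 18*1 = 18)
X(H, p) = I (X(H, p) = √(3 - 4) = √(-1) = I)
C(E) = (-1 + E)*(I + E) (C(E) = (E + I)*(E - 1) = (I + E)*(-1 + E) = (-1 + E)*(I + E))
(C(2) - 11)*(-7 - 1*(-6)) = ((2² - I - 1*2 + I*2) - 11)*(-7 - 1*(-6)) = ((4 - I - 2 + 2*I) - 11)*(-7 + 6) = ((2 + I) - 11)*(-1) = (-9 + I)*(-1) = 9 - I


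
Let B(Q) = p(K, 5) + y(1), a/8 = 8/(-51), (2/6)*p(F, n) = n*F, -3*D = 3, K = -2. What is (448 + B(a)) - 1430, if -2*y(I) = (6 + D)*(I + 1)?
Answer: -1017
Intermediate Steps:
D = -1 (D = -⅓*3 = -1)
p(F, n) = 3*F*n (p(F, n) = 3*(n*F) = 3*(F*n) = 3*F*n)
y(I) = -5/2 - 5*I/2 (y(I) = -(6 - 1)*(I + 1)/2 = -5*(1 + I)/2 = -(5 + 5*I)/2 = -5/2 - 5*I/2)
a = -64/51 (a = 8*(8/(-51)) = 8*(8*(-1/51)) = 8*(-8/51) = -64/51 ≈ -1.2549)
B(Q) = -35 (B(Q) = 3*(-2)*5 + (-5/2 - 5/2*1) = -30 + (-5/2 - 5/2) = -30 - 5 = -35)
(448 + B(a)) - 1430 = (448 - 35) - 1430 = 413 - 1430 = -1017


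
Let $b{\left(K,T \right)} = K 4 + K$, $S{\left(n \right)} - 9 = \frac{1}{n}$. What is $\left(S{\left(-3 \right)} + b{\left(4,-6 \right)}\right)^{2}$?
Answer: $\frac{7396}{9} \approx 821.78$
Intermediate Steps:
$S{\left(n \right)} = 9 + \frac{1}{n}$
$b{\left(K,T \right)} = 5 K$ ($b{\left(K,T \right)} = 4 K + K = 5 K$)
$\left(S{\left(-3 \right)} + b{\left(4,-6 \right)}\right)^{2} = \left(\left(9 + \frac{1}{-3}\right) + 5 \cdot 4\right)^{2} = \left(\left(9 - \frac{1}{3}\right) + 20\right)^{2} = \left(\frac{26}{3} + 20\right)^{2} = \left(\frac{86}{3}\right)^{2} = \frac{7396}{9}$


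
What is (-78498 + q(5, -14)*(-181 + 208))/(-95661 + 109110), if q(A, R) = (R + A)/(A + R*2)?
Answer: -601737/103109 ≈ -5.8359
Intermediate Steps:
q(A, R) = (A + R)/(A + 2*R)
(-78498 + q(5, -14)*(-181 + 208))/(-95661 + 109110) = (-78498 + ((5 - 14)/(5 + 2*(-14)))*(-181 + 208))/(-95661 + 109110) = (-78498 + (-9/(5 - 28))*27)/13449 = (-78498 + (-9/(-23))*27)*(1/13449) = (-78498 - 1/23*(-9)*27)*(1/13449) = (-78498 + (9/23)*27)*(1/13449) = (-78498 + 243/23)*(1/13449) = -1805211/23*1/13449 = -601737/103109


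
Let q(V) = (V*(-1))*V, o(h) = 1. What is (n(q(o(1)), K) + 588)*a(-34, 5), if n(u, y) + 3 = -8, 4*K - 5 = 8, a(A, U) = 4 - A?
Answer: 21926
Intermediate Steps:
K = 13/4 (K = 5/4 + (1/4)*8 = 5/4 + 2 = 13/4 ≈ 3.2500)
q(V) = -V**2 (q(V) = (-V)*V = -V**2)
n(u, y) = -11 (n(u, y) = -3 - 8 = -11)
(n(q(o(1)), K) + 588)*a(-34, 5) = (-11 + 588)*(4 - 1*(-34)) = 577*(4 + 34) = 577*38 = 21926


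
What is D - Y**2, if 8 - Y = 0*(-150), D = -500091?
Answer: -500155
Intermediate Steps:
Y = 8 (Y = 8 - 0*(-150) = 8 - 1*0 = 8 + 0 = 8)
D - Y**2 = -500091 - 1*8**2 = -500091 - 1*64 = -500091 - 64 = -500155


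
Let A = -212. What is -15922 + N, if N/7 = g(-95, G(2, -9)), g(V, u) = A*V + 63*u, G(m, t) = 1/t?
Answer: 125009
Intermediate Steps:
g(V, u) = -212*V + 63*u
N = 140931 (N = 7*(-212*(-95) + 63/(-9)) = 7*(20140 + 63*(-⅑)) = 7*(20140 - 7) = 7*20133 = 140931)
-15922 + N = -15922 + 140931 = 125009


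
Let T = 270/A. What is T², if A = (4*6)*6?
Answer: 225/64 ≈ 3.5156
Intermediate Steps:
A = 144 (A = 24*6 = 144)
T = 15/8 (T = 270/144 = 270*(1/144) = 15/8 ≈ 1.8750)
T² = (15/8)² = 225/64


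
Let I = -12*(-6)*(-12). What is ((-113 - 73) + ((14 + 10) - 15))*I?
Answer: 152928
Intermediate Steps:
I = -864 (I = 72*(-12) = -864)
((-113 - 73) + ((14 + 10) - 15))*I = ((-113 - 73) + ((14 + 10) - 15))*(-864) = (-186 + (24 - 15))*(-864) = (-186 + 9)*(-864) = -177*(-864) = 152928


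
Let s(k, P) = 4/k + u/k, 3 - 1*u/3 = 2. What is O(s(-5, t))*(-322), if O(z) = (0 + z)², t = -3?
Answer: -15778/25 ≈ -631.12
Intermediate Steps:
u = 3 (u = 9 - 3*2 = 9 - 6 = 3)
s(k, P) = 7/k (s(k, P) = 4/k + 3/k = 7/k)
O(z) = z²
O(s(-5, t))*(-322) = (7/(-5))²*(-322) = (7*(-⅕))²*(-322) = (-7/5)²*(-322) = (49/25)*(-322) = -15778/25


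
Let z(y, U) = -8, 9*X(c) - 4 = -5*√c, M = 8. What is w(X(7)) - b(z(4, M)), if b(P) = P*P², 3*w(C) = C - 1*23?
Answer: 13621/27 - 5*√7/27 ≈ 503.99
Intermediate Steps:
X(c) = 4/9 - 5*√c/9 (X(c) = 4/9 + (-5*√c)/9 = 4/9 - 5*√c/9)
w(C) = -23/3 + C/3 (w(C) = (C - 1*23)/3 = (C - 23)/3 = (-23 + C)/3 = -23/3 + C/3)
b(P) = P³
w(X(7)) - b(z(4, M)) = (-23/3 + (4/9 - 5*√7/9)/3) - 1*(-8)³ = (-23/3 + (4/27 - 5*√7/27)) - 1*(-512) = (-203/27 - 5*√7/27) + 512 = 13621/27 - 5*√7/27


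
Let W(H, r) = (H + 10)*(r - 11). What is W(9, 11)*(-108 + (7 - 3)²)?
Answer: 0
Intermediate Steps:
W(H, r) = (-11 + r)*(10 + H) (W(H, r) = (10 + H)*(-11 + r) = (-11 + r)*(10 + H))
W(9, 11)*(-108 + (7 - 3)²) = (-110 - 11*9 + 10*11 + 9*11)*(-108 + (7 - 3)²) = (-110 - 99 + 110 + 99)*(-108 + 4²) = 0*(-108 + 16) = 0*(-92) = 0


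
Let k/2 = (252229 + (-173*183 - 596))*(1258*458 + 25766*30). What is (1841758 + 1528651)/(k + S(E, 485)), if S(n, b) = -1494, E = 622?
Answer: 3370409/593553203018 ≈ 5.6784e-6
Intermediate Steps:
k = 593553204512 (k = 2*((252229 + (-173*183 - 596))*(1258*458 + 25766*30)) = 2*((252229 + (-31659 - 596))*(576164 + 772980)) = 2*((252229 - 32255)*1349144) = 2*(219974*1349144) = 2*296776602256 = 593553204512)
(1841758 + 1528651)/(k + S(E, 485)) = (1841758 + 1528651)/(593553204512 - 1494) = 3370409/593553203018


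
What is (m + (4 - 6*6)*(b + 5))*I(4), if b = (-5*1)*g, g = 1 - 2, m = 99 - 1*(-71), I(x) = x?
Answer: -600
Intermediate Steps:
m = 170 (m = 99 + 71 = 170)
g = -1
b = 5 (b = -5*1*(-1) = -5*(-1) = 5)
(m + (4 - 6*6)*(b + 5))*I(4) = (170 + (4 - 6*6)*(5 + 5))*4 = (170 + (4 - 36)*10)*4 = (170 - 32*10)*4 = (170 - 320)*4 = -150*4 = -600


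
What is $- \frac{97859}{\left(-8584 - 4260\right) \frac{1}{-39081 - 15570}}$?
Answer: $- \frac{5348092209}{12844} \approx -4.1639 \cdot 10^{5}$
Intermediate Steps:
$- \frac{97859}{\left(-8584 - 4260\right) \frac{1}{-39081 - 15570}} = - \frac{97859}{\left(-12844\right) \frac{1}{-54651}} = - \frac{97859}{\left(-12844\right) \left(- \frac{1}{54651}\right)} = - \frac{97859}{\frac{12844}{54651}} = \left(-97859\right) \frac{54651}{12844} = - \frac{5348092209}{12844}$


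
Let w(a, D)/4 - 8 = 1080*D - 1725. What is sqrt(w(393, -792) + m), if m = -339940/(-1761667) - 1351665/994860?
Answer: I*sqrt(1300069406427874694432677723)/19473467018 ≈ 1851.6*I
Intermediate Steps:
w(a, D) = -6868 + 4320*D (w(a, D) = 32 + 4*(1080*D - 1725) = 32 + 4*(-1725 + 1080*D) = 32 + (-6900 + 4320*D) = -6868 + 4320*D)
m = -45399798159/38946934036 (m = -339940*(-1/1761667) - 1351665*1/994860 = 339940/1761667 - 30037/22108 = -45399798159/38946934036 ≈ -1.1657)
sqrt(w(393, -792) + m) = sqrt((-6868 + 4320*(-792)) - 45399798159/38946934036) = sqrt((-6868 - 3421440) - 45399798159/38946934036) = sqrt(-3428308 - 45399798159/38946934036) = sqrt(-133522130930889247/38946934036) = I*sqrt(1300069406427874694432677723)/19473467018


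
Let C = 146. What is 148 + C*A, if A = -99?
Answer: -14306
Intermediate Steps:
148 + C*A = 148 + 146*(-99) = 148 - 14454 = -14306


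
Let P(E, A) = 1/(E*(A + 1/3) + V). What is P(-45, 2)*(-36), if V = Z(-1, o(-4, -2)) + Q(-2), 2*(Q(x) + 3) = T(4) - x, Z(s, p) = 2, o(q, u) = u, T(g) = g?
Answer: 36/103 ≈ 0.34951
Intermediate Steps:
Q(x) = -1 - x/2 (Q(x) = -3 + (4 - x)/2 = -3 + (2 - x/2) = -1 - x/2)
V = 2 (V = 2 + (-1 - ½*(-2)) = 2 + (-1 + 1) = 2 + 0 = 2)
P(E, A) = 1/(2 + E*(⅓ + A)) (P(E, A) = 1/(E*(A + 1/3) + 2) = 1/(E*(A + ⅓) + 2) = 1/(E*(⅓ + A) + 2) = 1/(2 + E*(⅓ + A)))
P(-45, 2)*(-36) = (3/(6 - 45 + 3*2*(-45)))*(-36) = (3/(6 - 45 - 270))*(-36) = (3/(-309))*(-36) = (3*(-1/309))*(-36) = -1/103*(-36) = 36/103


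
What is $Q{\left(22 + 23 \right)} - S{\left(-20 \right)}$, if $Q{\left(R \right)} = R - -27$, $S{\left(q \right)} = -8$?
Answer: $80$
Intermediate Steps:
$Q{\left(R \right)} = 27 + R$ ($Q{\left(R \right)} = R + 27 = 27 + R$)
$Q{\left(22 + 23 \right)} - S{\left(-20 \right)} = \left(27 + \left(22 + 23\right)\right) - -8 = \left(27 + 45\right) + 8 = 72 + 8 = 80$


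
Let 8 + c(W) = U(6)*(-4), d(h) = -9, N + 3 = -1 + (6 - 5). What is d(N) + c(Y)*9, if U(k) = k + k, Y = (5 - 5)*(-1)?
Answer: -513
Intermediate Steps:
N = -3 (N = -3 + (-1 + (6 - 5)) = -3 + (-1 + 1) = -3 + 0 = -3)
Y = 0 (Y = 0*(-1) = 0)
U(k) = 2*k
c(W) = -56 (c(W) = -8 + (2*6)*(-4) = -8 + 12*(-4) = -8 - 48 = -56)
d(N) + c(Y)*9 = -9 - 56*9 = -9 - 504 = -513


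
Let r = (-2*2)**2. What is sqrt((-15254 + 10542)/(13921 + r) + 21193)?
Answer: sqrt(4116461991873)/13937 ≈ 145.58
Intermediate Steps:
r = 16 (r = (-4)**2 = 16)
sqrt((-15254 + 10542)/(13921 + r) + 21193) = sqrt((-15254 + 10542)/(13921 + 16) + 21193) = sqrt(-4712/13937 + 21193) = sqrt(295362129/13937) = sqrt(4116461991873)/13937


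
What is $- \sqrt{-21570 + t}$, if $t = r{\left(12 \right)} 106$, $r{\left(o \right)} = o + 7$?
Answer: $- 2 i \sqrt{4889} \approx - 139.84 i$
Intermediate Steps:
$r{\left(o \right)} = 7 + o$
$t = 2014$ ($t = \left(7 + 12\right) 106 = 19 \cdot 106 = 2014$)
$- \sqrt{-21570 + t} = - \sqrt{-21570 + 2014} = - \sqrt{-19556} = - 2 i \sqrt{4889}$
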